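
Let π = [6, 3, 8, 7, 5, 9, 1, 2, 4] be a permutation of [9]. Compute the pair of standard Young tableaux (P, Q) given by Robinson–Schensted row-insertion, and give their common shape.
P = [1, 2, 4] / [3, 5, 9] / [6, 7] / [8];  Q = [1, 3, 6] / [2, 4, 9] / [5, 8] / [7];  common shape = (3, 3, 2, 1)

Row-insert the values π_1, π_2, … into P one at a time, bumping the leftmost entry strictly greater than the inserted value down to the next row. The recording tableau Q records, in position (i, j), the step at which that cell was added to P.
  Insert 6 (step 1): P = [6];  Q = [1]
  Insert 3 (step 2): P = [3] / [6];  Q = [1] / [2]
  Insert 8 (step 3): P = [3, 8] / [6];  Q = [1, 3] / [2]
  Insert 7 (step 4): P = [3, 7] / [6, 8];  Q = [1, 3] / [2, 4]
  Insert 5 (step 5): P = [3, 5] / [6, 7] / [8];  Q = [1, 3] / [2, 4] / [5]
  Insert 9 (step 6): P = [3, 5, 9] / [6, 7] / [8];  Q = [1, 3, 6] / [2, 4] / [5]
  Insert 1 (step 7): P = [1, 5, 9] / [3, 7] / [6] / [8];  Q = [1, 3, 6] / [2, 4] / [5] / [7]
  Insert 2 (step 8): P = [1, 2, 9] / [3, 5] / [6, 7] / [8];  Q = [1, 3, 6] / [2, 4] / [5, 8] / [7]
  Insert 4 (step 9): P = [1, 2, 4] / [3, 5, 9] / [6, 7] / [8];  Q = [1, 3, 6] / [2, 4, 9] / [5, 8] / [7]
Final shape: (3, 3, 2, 1).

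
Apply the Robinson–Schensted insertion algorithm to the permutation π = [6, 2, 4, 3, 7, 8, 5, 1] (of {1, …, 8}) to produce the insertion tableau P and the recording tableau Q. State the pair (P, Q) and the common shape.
P = [1, 3, 5, 8] / [2, 7] / [4] / [6];  Q = [1, 3, 5, 6] / [2, 7] / [4] / [8];  common shape = (4, 2, 1, 1)

Row-insert the values π_1, π_2, … into P one at a time, bumping the leftmost entry strictly greater than the inserted value down to the next row. The recording tableau Q records, in position (i, j), the step at which that cell was added to P.
  Insert 6 (step 1): P = [6];  Q = [1]
  Insert 2 (step 2): P = [2] / [6];  Q = [1] / [2]
  Insert 4 (step 3): P = [2, 4] / [6];  Q = [1, 3] / [2]
  Insert 3 (step 4): P = [2, 3] / [4] / [6];  Q = [1, 3] / [2] / [4]
  Insert 7 (step 5): P = [2, 3, 7] / [4] / [6];  Q = [1, 3, 5] / [2] / [4]
  Insert 8 (step 6): P = [2, 3, 7, 8] / [4] / [6];  Q = [1, 3, 5, 6] / [2] / [4]
  Insert 5 (step 7): P = [2, 3, 5, 8] / [4, 7] / [6];  Q = [1, 3, 5, 6] / [2, 7] / [4]
  Insert 1 (step 8): P = [1, 3, 5, 8] / [2, 7] / [4] / [6];  Q = [1, 3, 5, 6] / [2, 7] / [4] / [8]
Final shape: (4, 2, 1, 1).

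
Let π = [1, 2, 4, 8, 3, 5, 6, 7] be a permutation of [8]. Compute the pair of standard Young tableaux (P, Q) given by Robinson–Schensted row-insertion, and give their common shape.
P = [1, 2, 3, 5, 6, 7] / [4, 8];  Q = [1, 2, 3, 4, 7, 8] / [5, 6];  common shape = (6, 2)

Row-insert the values π_1, π_2, … into P one at a time, bumping the leftmost entry strictly greater than the inserted value down to the next row. The recording tableau Q records, in position (i, j), the step at which that cell was added to P.
  Insert 1 (step 1): P = [1];  Q = [1]
  Insert 2 (step 2): P = [1, 2];  Q = [1, 2]
  Insert 4 (step 3): P = [1, 2, 4];  Q = [1, 2, 3]
  Insert 8 (step 4): P = [1, 2, 4, 8];  Q = [1, 2, 3, 4]
  Insert 3 (step 5): P = [1, 2, 3, 8] / [4];  Q = [1, 2, 3, 4] / [5]
  Insert 5 (step 6): P = [1, 2, 3, 5] / [4, 8];  Q = [1, 2, 3, 4] / [5, 6]
  Insert 6 (step 7): P = [1, 2, 3, 5, 6] / [4, 8];  Q = [1, 2, 3, 4, 7] / [5, 6]
  Insert 7 (step 8): P = [1, 2, 3, 5, 6, 7] / [4, 8];  Q = [1, 2, 3, 4, 7, 8] / [5, 6]
Final shape: (6, 2).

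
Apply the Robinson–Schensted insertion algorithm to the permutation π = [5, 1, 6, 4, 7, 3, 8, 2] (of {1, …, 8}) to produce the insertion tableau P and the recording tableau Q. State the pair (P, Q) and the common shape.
P = [1, 2, 7, 8] / [3, 6] / [4] / [5];  Q = [1, 3, 5, 7] / [2, 4] / [6] / [8];  common shape = (4, 2, 1, 1)

Row-insert the values π_1, π_2, … into P one at a time, bumping the leftmost entry strictly greater than the inserted value down to the next row. The recording tableau Q records, in position (i, j), the step at which that cell was added to P.
  Insert 5 (step 1): P = [5];  Q = [1]
  Insert 1 (step 2): P = [1] / [5];  Q = [1] / [2]
  Insert 6 (step 3): P = [1, 6] / [5];  Q = [1, 3] / [2]
  Insert 4 (step 4): P = [1, 4] / [5, 6];  Q = [1, 3] / [2, 4]
  Insert 7 (step 5): P = [1, 4, 7] / [5, 6];  Q = [1, 3, 5] / [2, 4]
  Insert 3 (step 6): P = [1, 3, 7] / [4, 6] / [5];  Q = [1, 3, 5] / [2, 4] / [6]
  Insert 8 (step 7): P = [1, 3, 7, 8] / [4, 6] / [5];  Q = [1, 3, 5, 7] / [2, 4] / [6]
  Insert 2 (step 8): P = [1, 2, 7, 8] / [3, 6] / [4] / [5];  Q = [1, 3, 5, 7] / [2, 4] / [6] / [8]
Final shape: (4, 2, 1, 1).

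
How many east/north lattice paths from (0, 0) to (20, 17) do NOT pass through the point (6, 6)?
Number of paths = 11786731110

Total paths from (0, 0) to (20, 17): C(37, 20) = 15905368710. Paths through (6, 6): (paths (0, 0) → (6, 6)) × (paths (6, 6) → (20, 17)) = C(12, 6) · C(25, 14) = 924 · 4457400 = 4118637600. Avoidance count = 15905368710 − 4118637600 = 11786731110.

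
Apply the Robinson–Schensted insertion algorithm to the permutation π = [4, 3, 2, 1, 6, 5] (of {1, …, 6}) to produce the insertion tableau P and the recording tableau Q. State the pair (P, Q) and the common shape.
P = [1, 5] / [2, 6] / [3] / [4];  Q = [1, 5] / [2, 6] / [3] / [4];  common shape = (2, 2, 1, 1)

Row-insert the values π_1, π_2, … into P one at a time, bumping the leftmost entry strictly greater than the inserted value down to the next row. The recording tableau Q records, in position (i, j), the step at which that cell was added to P.
  Insert 4 (step 1): P = [4];  Q = [1]
  Insert 3 (step 2): P = [3] / [4];  Q = [1] / [2]
  Insert 2 (step 3): P = [2] / [3] / [4];  Q = [1] / [2] / [3]
  Insert 1 (step 4): P = [1] / [2] / [3] / [4];  Q = [1] / [2] / [3] / [4]
  Insert 6 (step 5): P = [1, 6] / [2] / [3] / [4];  Q = [1, 5] / [2] / [3] / [4]
  Insert 5 (step 6): P = [1, 5] / [2, 6] / [3] / [4];  Q = [1, 5] / [2, 6] / [3] / [4]
Final shape: (2, 2, 1, 1).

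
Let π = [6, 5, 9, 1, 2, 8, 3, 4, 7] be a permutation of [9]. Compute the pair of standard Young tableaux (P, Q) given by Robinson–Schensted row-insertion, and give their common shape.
P = [1, 2, 3, 4, 7] / [5, 8] / [6, 9];  Q = [1, 3, 6, 8, 9] / [2, 5] / [4, 7];  common shape = (5, 2, 2)

Row-insert the values π_1, π_2, … into P one at a time, bumping the leftmost entry strictly greater than the inserted value down to the next row. The recording tableau Q records, in position (i, j), the step at which that cell was added to P.
  Insert 6 (step 1): P = [6];  Q = [1]
  Insert 5 (step 2): P = [5] / [6];  Q = [1] / [2]
  Insert 9 (step 3): P = [5, 9] / [6];  Q = [1, 3] / [2]
  Insert 1 (step 4): P = [1, 9] / [5] / [6];  Q = [1, 3] / [2] / [4]
  Insert 2 (step 5): P = [1, 2] / [5, 9] / [6];  Q = [1, 3] / [2, 5] / [4]
  Insert 8 (step 6): P = [1, 2, 8] / [5, 9] / [6];  Q = [1, 3, 6] / [2, 5] / [4]
  Insert 3 (step 7): P = [1, 2, 3] / [5, 8] / [6, 9];  Q = [1, 3, 6] / [2, 5] / [4, 7]
  Insert 4 (step 8): P = [1, 2, 3, 4] / [5, 8] / [6, 9];  Q = [1, 3, 6, 8] / [2, 5] / [4, 7]
  Insert 7 (step 9): P = [1, 2, 3, 4, 7] / [5, 8] / [6, 9];  Q = [1, 3, 6, 8, 9] / [2, 5] / [4, 7]
Final shape: (5, 2, 2).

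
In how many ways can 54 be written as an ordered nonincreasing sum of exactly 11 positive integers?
p(54, 11 parts) = 31316

Partitions of n into exactly k parts are in bijection with partitions of n − k into at most k parts (subtract 1 from each part). So p(54, exactly 11) = p(43, parts ≤ 11). Computing via the recurrence p(m, j) = p(m, j−1) + p(m−j, j) gives 31316.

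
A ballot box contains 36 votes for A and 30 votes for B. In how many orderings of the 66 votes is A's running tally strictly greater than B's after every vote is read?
Strict-lead orderings = 501517717545107536

Total orderings of the 66 votes with 36 for A: C(66, 36) = 5516694892996182896. By the Bertrand ballot formula (Cycle Lemma / reflection principle), the number of orderings in which A is strictly ahead of B throughout is (p − q)/(p + q) · C(p + q, p) = (36 − 30)/(36 + 30) · 5516694892996182896 = 501517717545107536.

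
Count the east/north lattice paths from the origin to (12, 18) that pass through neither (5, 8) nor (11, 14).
Number of paths = 45122589

Inclusion–exclusion. Total paths: C(30, 12) = 86493225. Through P₁: C(13, 5)·C(17, 7) = 25029576. Through P₂: C(25, 11)·C(5, 1) = 22287000. Since P₁ is strictly southwest of P₂, a monotone path through both must visit P₁ then P₂; paths through both = C(13, 5)·C(12, 6)·C(5, 1) = 5945940. Avoid both = 86493225 − 25029576 − 22287000 + 5945940 = 45122589.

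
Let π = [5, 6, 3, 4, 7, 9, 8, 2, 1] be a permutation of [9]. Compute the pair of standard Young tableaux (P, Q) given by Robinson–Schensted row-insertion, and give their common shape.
P = [1, 4, 7, 8] / [2, 6, 9] / [3] / [5];  Q = [1, 2, 5, 6] / [3, 4, 7] / [8] / [9];  common shape = (4, 3, 1, 1)

Row-insert the values π_1, π_2, … into P one at a time, bumping the leftmost entry strictly greater than the inserted value down to the next row. The recording tableau Q records, in position (i, j), the step at which that cell was added to P.
  Insert 5 (step 1): P = [5];  Q = [1]
  Insert 6 (step 2): P = [5, 6];  Q = [1, 2]
  Insert 3 (step 3): P = [3, 6] / [5];  Q = [1, 2] / [3]
  Insert 4 (step 4): P = [3, 4] / [5, 6];  Q = [1, 2] / [3, 4]
  Insert 7 (step 5): P = [3, 4, 7] / [5, 6];  Q = [1, 2, 5] / [3, 4]
  Insert 9 (step 6): P = [3, 4, 7, 9] / [5, 6];  Q = [1, 2, 5, 6] / [3, 4]
  Insert 8 (step 7): P = [3, 4, 7, 8] / [5, 6, 9];  Q = [1, 2, 5, 6] / [3, 4, 7]
  Insert 2 (step 8): P = [2, 4, 7, 8] / [3, 6, 9] / [5];  Q = [1, 2, 5, 6] / [3, 4, 7] / [8]
  Insert 1 (step 9): P = [1, 4, 7, 8] / [2, 6, 9] / [3] / [5];  Q = [1, 2, 5, 6] / [3, 4, 7] / [8] / [9]
Final shape: (4, 3, 1, 1).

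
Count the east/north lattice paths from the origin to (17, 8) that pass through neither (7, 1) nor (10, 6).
Number of paths = 653831

Inclusion–exclusion. Total paths: C(25, 17) = 1081575. Through P₁: C(8, 7)·C(17, 10) = 155584. Through P₂: C(16, 10)·C(9, 7) = 288288. Since P₁ is strictly southwest of P₂, a monotone path through both must visit P₁ then P₂; paths through both = C(8, 7)·C(8, 3)·C(9, 7) = 16128. Avoid both = 1081575 − 155584 − 288288 + 16128 = 653831.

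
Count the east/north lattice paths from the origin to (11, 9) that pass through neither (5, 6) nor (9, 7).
Number of paths = 74372

Inclusion–exclusion. Total paths: C(20, 11) = 167960. Through P₁: C(11, 5)·C(9, 6) = 38808. Through P₂: C(16, 9)·C(4, 2) = 68640. Since P₁ is strictly southwest of P₂, a monotone path through both must visit P₁ then P₂; paths through both = C(11, 5)·C(5, 4)·C(4, 2) = 13860. Avoid both = 167960 − 38808 − 68640 + 13860 = 74372.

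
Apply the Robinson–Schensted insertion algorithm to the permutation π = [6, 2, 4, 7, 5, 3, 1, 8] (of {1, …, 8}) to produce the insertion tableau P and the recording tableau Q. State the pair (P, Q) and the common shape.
P = [1, 3, 5, 8] / [2, 7] / [4] / [6];  Q = [1, 3, 4, 8] / [2, 5] / [6] / [7];  common shape = (4, 2, 1, 1)

Row-insert the values π_1, π_2, … into P one at a time, bumping the leftmost entry strictly greater than the inserted value down to the next row. The recording tableau Q records, in position (i, j), the step at which that cell was added to P.
  Insert 6 (step 1): P = [6];  Q = [1]
  Insert 2 (step 2): P = [2] / [6];  Q = [1] / [2]
  Insert 4 (step 3): P = [2, 4] / [6];  Q = [1, 3] / [2]
  Insert 7 (step 4): P = [2, 4, 7] / [6];  Q = [1, 3, 4] / [2]
  Insert 5 (step 5): P = [2, 4, 5] / [6, 7];  Q = [1, 3, 4] / [2, 5]
  Insert 3 (step 6): P = [2, 3, 5] / [4, 7] / [6];  Q = [1, 3, 4] / [2, 5] / [6]
  Insert 1 (step 7): P = [1, 3, 5] / [2, 7] / [4] / [6];  Q = [1, 3, 4] / [2, 5] / [6] / [7]
  Insert 8 (step 8): P = [1, 3, 5, 8] / [2, 7] / [4] / [6];  Q = [1, 3, 4, 8] / [2, 5] / [6] / [7]
Final shape: (4, 2, 1, 1).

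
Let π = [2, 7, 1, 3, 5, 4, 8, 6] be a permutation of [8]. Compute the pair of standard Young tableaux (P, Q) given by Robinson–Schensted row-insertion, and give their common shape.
P = [1, 3, 4, 6] / [2, 5, 8] / [7];  Q = [1, 2, 5, 7] / [3, 4, 8] / [6];  common shape = (4, 3, 1)

Row-insert the values π_1, π_2, … into P one at a time, bumping the leftmost entry strictly greater than the inserted value down to the next row. The recording tableau Q records, in position (i, j), the step at which that cell was added to P.
  Insert 2 (step 1): P = [2];  Q = [1]
  Insert 7 (step 2): P = [2, 7];  Q = [1, 2]
  Insert 1 (step 3): P = [1, 7] / [2];  Q = [1, 2] / [3]
  Insert 3 (step 4): P = [1, 3] / [2, 7];  Q = [1, 2] / [3, 4]
  Insert 5 (step 5): P = [1, 3, 5] / [2, 7];  Q = [1, 2, 5] / [3, 4]
  Insert 4 (step 6): P = [1, 3, 4] / [2, 5] / [7];  Q = [1, 2, 5] / [3, 4] / [6]
  Insert 8 (step 7): P = [1, 3, 4, 8] / [2, 5] / [7];  Q = [1, 2, 5, 7] / [3, 4] / [6]
  Insert 6 (step 8): P = [1, 3, 4, 6] / [2, 5, 8] / [7];  Q = [1, 2, 5, 7] / [3, 4, 8] / [6]
Final shape: (4, 3, 1).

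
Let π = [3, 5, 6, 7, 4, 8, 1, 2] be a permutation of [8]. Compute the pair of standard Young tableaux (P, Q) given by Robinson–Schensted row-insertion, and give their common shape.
P = [1, 2, 6, 7, 8] / [3, 4] / [5];  Q = [1, 2, 3, 4, 6] / [5, 8] / [7];  common shape = (5, 2, 1)

Row-insert the values π_1, π_2, … into P one at a time, bumping the leftmost entry strictly greater than the inserted value down to the next row. The recording tableau Q records, in position (i, j), the step at which that cell was added to P.
  Insert 3 (step 1): P = [3];  Q = [1]
  Insert 5 (step 2): P = [3, 5];  Q = [1, 2]
  Insert 6 (step 3): P = [3, 5, 6];  Q = [1, 2, 3]
  Insert 7 (step 4): P = [3, 5, 6, 7];  Q = [1, 2, 3, 4]
  Insert 4 (step 5): P = [3, 4, 6, 7] / [5];  Q = [1, 2, 3, 4] / [5]
  Insert 8 (step 6): P = [3, 4, 6, 7, 8] / [5];  Q = [1, 2, 3, 4, 6] / [5]
  Insert 1 (step 7): P = [1, 4, 6, 7, 8] / [3] / [5];  Q = [1, 2, 3, 4, 6] / [5] / [7]
  Insert 2 (step 8): P = [1, 2, 6, 7, 8] / [3, 4] / [5];  Q = [1, 2, 3, 4, 6] / [5, 8] / [7]
Final shape: (5, 2, 1).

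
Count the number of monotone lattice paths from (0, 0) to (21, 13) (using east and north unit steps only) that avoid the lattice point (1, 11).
Number of paths = 927980988

Total paths from (0, 0) to (21, 13): C(34, 21) = 927983760. Paths through (1, 11): (paths (0, 0) → (1, 11)) × (paths (1, 11) → (21, 13)) = C(12, 1) · C(22, 20) = 12 · 231 = 2772. Avoidance count = 927983760 − 2772 = 927980988.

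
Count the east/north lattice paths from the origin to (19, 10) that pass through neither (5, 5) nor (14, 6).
Number of paths = 12533514

Inclusion–exclusion. Total paths: C(29, 19) = 20030010. Through P₁: C(10, 5)·C(19, 14) = 2930256. Through P₂: C(20, 14)·C(9, 5) = 4883760. Since P₁ is strictly southwest of P₂, a monotone path through both must visit P₁ then P₂; paths through both = C(10, 5)·C(10, 9)·C(9, 5) = 317520. Avoid both = 20030010 − 2930256 − 4883760 + 317520 = 12533514.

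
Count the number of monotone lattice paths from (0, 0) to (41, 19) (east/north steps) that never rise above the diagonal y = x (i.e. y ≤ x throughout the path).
Number of paths = 1119772632212850

By the reflection principle (André's argument), the number of monotone paths to (41, 19) with n ≤ m that never go above y = x is C(60, 41) − C(60, 42) = 2044802197953900 − 925029565741050 = 1119772632212850.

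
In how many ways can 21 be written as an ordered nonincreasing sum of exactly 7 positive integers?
p(21, 7 parts) = 105

Partitions of n into exactly k parts are in bijection with partitions of n − k into at most k parts (subtract 1 from each part). So p(21, exactly 7) = p(14, parts ≤ 7). Computing via the recurrence p(m, j) = p(m, j−1) + p(m−j, j) gives 105.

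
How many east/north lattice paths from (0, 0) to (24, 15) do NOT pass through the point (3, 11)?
Number of paths = 25136236060

Total paths from (0, 0) to (24, 15): C(39, 24) = 25140840660. Paths through (3, 11): (paths (0, 0) → (3, 11)) × (paths (3, 11) → (24, 15)) = C(14, 3) · C(25, 21) = 364 · 12650 = 4604600. Avoidance count = 25140840660 − 4604600 = 25136236060.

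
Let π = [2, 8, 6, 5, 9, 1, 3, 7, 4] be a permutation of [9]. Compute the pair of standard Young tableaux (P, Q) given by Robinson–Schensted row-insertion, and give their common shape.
P = [1, 3, 4] / [2, 5, 7] / [6, 9] / [8];  Q = [1, 2, 5] / [3, 7, 8] / [4, 9] / [6];  common shape = (3, 3, 2, 1)

Row-insert the values π_1, π_2, … into P one at a time, bumping the leftmost entry strictly greater than the inserted value down to the next row. The recording tableau Q records, in position (i, j), the step at which that cell was added to P.
  Insert 2 (step 1): P = [2];  Q = [1]
  Insert 8 (step 2): P = [2, 8];  Q = [1, 2]
  Insert 6 (step 3): P = [2, 6] / [8];  Q = [1, 2] / [3]
  Insert 5 (step 4): P = [2, 5] / [6] / [8];  Q = [1, 2] / [3] / [4]
  Insert 9 (step 5): P = [2, 5, 9] / [6] / [8];  Q = [1, 2, 5] / [3] / [4]
  Insert 1 (step 6): P = [1, 5, 9] / [2] / [6] / [8];  Q = [1, 2, 5] / [3] / [4] / [6]
  Insert 3 (step 7): P = [1, 3, 9] / [2, 5] / [6] / [8];  Q = [1, 2, 5] / [3, 7] / [4] / [6]
  Insert 7 (step 8): P = [1, 3, 7] / [2, 5, 9] / [6] / [8];  Q = [1, 2, 5] / [3, 7, 8] / [4] / [6]
  Insert 4 (step 9): P = [1, 3, 4] / [2, 5, 7] / [6, 9] / [8];  Q = [1, 2, 5] / [3, 7, 8] / [4, 9] / [6]
Final shape: (3, 3, 2, 1).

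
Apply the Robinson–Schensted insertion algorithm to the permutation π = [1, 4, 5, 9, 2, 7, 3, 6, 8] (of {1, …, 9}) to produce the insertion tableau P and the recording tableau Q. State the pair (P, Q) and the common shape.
P = [1, 2, 3, 6, 8] / [4, 5, 7] / [9];  Q = [1, 2, 3, 4, 9] / [5, 6, 8] / [7];  common shape = (5, 3, 1)

Row-insert the values π_1, π_2, … into P one at a time, bumping the leftmost entry strictly greater than the inserted value down to the next row. The recording tableau Q records, in position (i, j), the step at which that cell was added to P.
  Insert 1 (step 1): P = [1];  Q = [1]
  Insert 4 (step 2): P = [1, 4];  Q = [1, 2]
  Insert 5 (step 3): P = [1, 4, 5];  Q = [1, 2, 3]
  Insert 9 (step 4): P = [1, 4, 5, 9];  Q = [1, 2, 3, 4]
  Insert 2 (step 5): P = [1, 2, 5, 9] / [4];  Q = [1, 2, 3, 4] / [5]
  Insert 7 (step 6): P = [1, 2, 5, 7] / [4, 9];  Q = [1, 2, 3, 4] / [5, 6]
  Insert 3 (step 7): P = [1, 2, 3, 7] / [4, 5] / [9];  Q = [1, 2, 3, 4] / [5, 6] / [7]
  Insert 6 (step 8): P = [1, 2, 3, 6] / [4, 5, 7] / [9];  Q = [1, 2, 3, 4] / [5, 6, 8] / [7]
  Insert 8 (step 9): P = [1, 2, 3, 6, 8] / [4, 5, 7] / [9];  Q = [1, 2, 3, 4, 9] / [5, 6, 8] / [7]
Final shape: (5, 3, 1).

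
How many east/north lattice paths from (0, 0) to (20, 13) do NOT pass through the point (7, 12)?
Number of paths = 572461008

Total paths from (0, 0) to (20, 13): C(33, 20) = 573166440. Paths through (7, 12): (paths (0, 0) → (7, 12)) × (paths (7, 12) → (20, 13)) = C(19, 7) · C(14, 13) = 50388 · 14 = 705432. Avoidance count = 573166440 − 705432 = 572461008.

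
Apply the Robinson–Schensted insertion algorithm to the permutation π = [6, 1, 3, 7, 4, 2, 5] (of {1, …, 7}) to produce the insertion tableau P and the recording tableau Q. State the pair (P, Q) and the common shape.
P = [1, 2, 4, 5] / [3, 7] / [6];  Q = [1, 3, 4, 7] / [2, 5] / [6];  common shape = (4, 2, 1)

Row-insert the values π_1, π_2, … into P one at a time, bumping the leftmost entry strictly greater than the inserted value down to the next row. The recording tableau Q records, in position (i, j), the step at which that cell was added to P.
  Insert 6 (step 1): P = [6];  Q = [1]
  Insert 1 (step 2): P = [1] / [6];  Q = [1] / [2]
  Insert 3 (step 3): P = [1, 3] / [6];  Q = [1, 3] / [2]
  Insert 7 (step 4): P = [1, 3, 7] / [6];  Q = [1, 3, 4] / [2]
  Insert 4 (step 5): P = [1, 3, 4] / [6, 7];  Q = [1, 3, 4] / [2, 5]
  Insert 2 (step 6): P = [1, 2, 4] / [3, 7] / [6];  Q = [1, 3, 4] / [2, 5] / [6]
  Insert 5 (step 7): P = [1, 2, 4, 5] / [3, 7] / [6];  Q = [1, 3, 4, 7] / [2, 5] / [6]
Final shape: (4, 2, 1).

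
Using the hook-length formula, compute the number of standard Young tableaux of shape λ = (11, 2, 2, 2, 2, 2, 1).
# SYT of shape (11, 2, 2, 2, 2, 2, 1) = 40168128

Hook-length formula: f^λ = n! / Π hook(c), product over all cells c of the Young diagram. For λ = (11, 2, 2, 2, 2, 2, 1), n = 22 boxes. Hook lengths by row (left-to-right, top-to-bottom): [17, 15, 9, 8, 7, 6, 5, 4, 3, 2, 1]; [7, 5]; [6, 4]; [5, 3]; [4, 2]; [3, 1]; [1]. Product of hooks = 27982402560000. So f^λ = 22! / 27982402560000 = 1124000727777607680000 / 27982402560000 = 40168128.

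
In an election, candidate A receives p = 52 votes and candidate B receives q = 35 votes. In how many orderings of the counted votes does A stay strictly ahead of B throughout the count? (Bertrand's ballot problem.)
Strict-lead orderings = 494161867949019502866138

Total orderings of the 87 votes with 52 for A: C(87, 52) = 2528946030092040985256118. By the Bertrand ballot formula (Cycle Lemma / reflection principle), the number of orderings in which A is strictly ahead of B throughout is (p − q)/(p + q) · C(p + q, p) = (52 − 35)/(52 + 35) · 2528946030092040985256118 = 494161867949019502866138.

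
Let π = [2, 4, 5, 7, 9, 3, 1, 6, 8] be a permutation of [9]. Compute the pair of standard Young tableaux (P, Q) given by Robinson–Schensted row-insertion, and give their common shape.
P = [1, 3, 5, 6, 8] / [2, 7, 9] / [4];  Q = [1, 2, 3, 4, 5] / [6, 8, 9] / [7];  common shape = (5, 3, 1)

Row-insert the values π_1, π_2, … into P one at a time, bumping the leftmost entry strictly greater than the inserted value down to the next row. The recording tableau Q records, in position (i, j), the step at which that cell was added to P.
  Insert 2 (step 1): P = [2];  Q = [1]
  Insert 4 (step 2): P = [2, 4];  Q = [1, 2]
  Insert 5 (step 3): P = [2, 4, 5];  Q = [1, 2, 3]
  Insert 7 (step 4): P = [2, 4, 5, 7];  Q = [1, 2, 3, 4]
  Insert 9 (step 5): P = [2, 4, 5, 7, 9];  Q = [1, 2, 3, 4, 5]
  Insert 3 (step 6): P = [2, 3, 5, 7, 9] / [4];  Q = [1, 2, 3, 4, 5] / [6]
  Insert 1 (step 7): P = [1, 3, 5, 7, 9] / [2] / [4];  Q = [1, 2, 3, 4, 5] / [6] / [7]
  Insert 6 (step 8): P = [1, 3, 5, 6, 9] / [2, 7] / [4];  Q = [1, 2, 3, 4, 5] / [6, 8] / [7]
  Insert 8 (step 9): P = [1, 3, 5, 6, 8] / [2, 7, 9] / [4];  Q = [1, 2, 3, 4, 5] / [6, 8, 9] / [7]
Final shape: (5, 3, 1).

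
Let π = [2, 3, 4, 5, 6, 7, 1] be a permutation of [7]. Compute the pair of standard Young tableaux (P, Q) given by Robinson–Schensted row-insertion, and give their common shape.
P = [1, 3, 4, 5, 6, 7] / [2];  Q = [1, 2, 3, 4, 5, 6] / [7];  common shape = (6, 1)

Row-insert the values π_1, π_2, … into P one at a time, bumping the leftmost entry strictly greater than the inserted value down to the next row. The recording tableau Q records, in position (i, j), the step at which that cell was added to P.
  Insert 2 (step 1): P = [2];  Q = [1]
  Insert 3 (step 2): P = [2, 3];  Q = [1, 2]
  Insert 4 (step 3): P = [2, 3, 4];  Q = [1, 2, 3]
  Insert 5 (step 4): P = [2, 3, 4, 5];  Q = [1, 2, 3, 4]
  Insert 6 (step 5): P = [2, 3, 4, 5, 6];  Q = [1, 2, 3, 4, 5]
  Insert 7 (step 6): P = [2, 3, 4, 5, 6, 7];  Q = [1, 2, 3, 4, 5, 6]
  Insert 1 (step 7): P = [1, 3, 4, 5, 6, 7] / [2];  Q = [1, 2, 3, 4, 5, 6] / [7]
Final shape: (6, 1).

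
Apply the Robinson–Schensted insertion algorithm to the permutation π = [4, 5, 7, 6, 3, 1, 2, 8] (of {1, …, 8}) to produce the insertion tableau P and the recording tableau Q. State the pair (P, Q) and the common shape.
P = [1, 2, 6, 8] / [3, 5] / [4] / [7];  Q = [1, 2, 3, 8] / [4, 7] / [5] / [6];  common shape = (4, 2, 1, 1)

Row-insert the values π_1, π_2, … into P one at a time, bumping the leftmost entry strictly greater than the inserted value down to the next row. The recording tableau Q records, in position (i, j), the step at which that cell was added to P.
  Insert 4 (step 1): P = [4];  Q = [1]
  Insert 5 (step 2): P = [4, 5];  Q = [1, 2]
  Insert 7 (step 3): P = [4, 5, 7];  Q = [1, 2, 3]
  Insert 6 (step 4): P = [4, 5, 6] / [7];  Q = [1, 2, 3] / [4]
  Insert 3 (step 5): P = [3, 5, 6] / [4] / [7];  Q = [1, 2, 3] / [4] / [5]
  Insert 1 (step 6): P = [1, 5, 6] / [3] / [4] / [7];  Q = [1, 2, 3] / [4] / [5] / [6]
  Insert 2 (step 7): P = [1, 2, 6] / [3, 5] / [4] / [7];  Q = [1, 2, 3] / [4, 7] / [5] / [6]
  Insert 8 (step 8): P = [1, 2, 6, 8] / [3, 5] / [4] / [7];  Q = [1, 2, 3, 8] / [4, 7] / [5] / [6]
Final shape: (4, 2, 1, 1).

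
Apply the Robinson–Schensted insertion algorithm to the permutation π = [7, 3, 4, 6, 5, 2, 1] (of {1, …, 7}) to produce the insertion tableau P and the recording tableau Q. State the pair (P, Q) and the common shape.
P = [1, 4, 5] / [2] / [3] / [6] / [7];  Q = [1, 3, 4] / [2] / [5] / [6] / [7];  common shape = (3, 1, 1, 1, 1)

Row-insert the values π_1, π_2, … into P one at a time, bumping the leftmost entry strictly greater than the inserted value down to the next row. The recording tableau Q records, in position (i, j), the step at which that cell was added to P.
  Insert 7 (step 1): P = [7];  Q = [1]
  Insert 3 (step 2): P = [3] / [7];  Q = [1] / [2]
  Insert 4 (step 3): P = [3, 4] / [7];  Q = [1, 3] / [2]
  Insert 6 (step 4): P = [3, 4, 6] / [7];  Q = [1, 3, 4] / [2]
  Insert 5 (step 5): P = [3, 4, 5] / [6] / [7];  Q = [1, 3, 4] / [2] / [5]
  Insert 2 (step 6): P = [2, 4, 5] / [3] / [6] / [7];  Q = [1, 3, 4] / [2] / [5] / [6]
  Insert 1 (step 7): P = [1, 4, 5] / [2] / [3] / [6] / [7];  Q = [1, 3, 4] / [2] / [5] / [6] / [7]
Final shape: (3, 1, 1, 1, 1).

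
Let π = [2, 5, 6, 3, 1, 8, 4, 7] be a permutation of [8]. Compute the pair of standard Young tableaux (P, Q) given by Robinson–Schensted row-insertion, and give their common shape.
P = [1, 3, 4, 7] / [2, 6, 8] / [5];  Q = [1, 2, 3, 6] / [4, 7, 8] / [5];  common shape = (4, 3, 1)

Row-insert the values π_1, π_2, … into P one at a time, bumping the leftmost entry strictly greater than the inserted value down to the next row. The recording tableau Q records, in position (i, j), the step at which that cell was added to P.
  Insert 2 (step 1): P = [2];  Q = [1]
  Insert 5 (step 2): P = [2, 5];  Q = [1, 2]
  Insert 6 (step 3): P = [2, 5, 6];  Q = [1, 2, 3]
  Insert 3 (step 4): P = [2, 3, 6] / [5];  Q = [1, 2, 3] / [4]
  Insert 1 (step 5): P = [1, 3, 6] / [2] / [5];  Q = [1, 2, 3] / [4] / [5]
  Insert 8 (step 6): P = [1, 3, 6, 8] / [2] / [5];  Q = [1, 2, 3, 6] / [4] / [5]
  Insert 4 (step 7): P = [1, 3, 4, 8] / [2, 6] / [5];  Q = [1, 2, 3, 6] / [4, 7] / [5]
  Insert 7 (step 8): P = [1, 3, 4, 7] / [2, 6, 8] / [5];  Q = [1, 2, 3, 6] / [4, 7, 8] / [5]
Final shape: (4, 3, 1).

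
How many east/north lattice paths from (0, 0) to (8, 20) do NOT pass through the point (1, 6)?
Number of paths = 2294145

Total paths from (0, 0) to (8, 20): C(28, 8) = 3108105. Paths through (1, 6): (paths (0, 0) → (1, 6)) × (paths (1, 6) → (8, 20)) = C(7, 1) · C(21, 7) = 7 · 116280 = 813960. Avoidance count = 3108105 − 813960 = 2294145.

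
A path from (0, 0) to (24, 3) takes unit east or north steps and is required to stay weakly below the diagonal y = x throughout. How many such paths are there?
Number of paths = 2574

By the reflection principle (André's argument), the number of monotone paths to (24, 3) with n ≤ m that never go above y = x is C(27, 24) − C(27, 25) = 2925 − 351 = 2574.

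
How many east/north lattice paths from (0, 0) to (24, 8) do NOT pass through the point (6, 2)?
Number of paths = 6749612

Total paths from (0, 0) to (24, 8): C(32, 24) = 10518300. Paths through (6, 2): (paths (0, 0) → (6, 2)) × (paths (6, 2) → (24, 8)) = C(8, 6) · C(24, 18) = 28 · 134596 = 3768688. Avoidance count = 10518300 − 3768688 = 6749612.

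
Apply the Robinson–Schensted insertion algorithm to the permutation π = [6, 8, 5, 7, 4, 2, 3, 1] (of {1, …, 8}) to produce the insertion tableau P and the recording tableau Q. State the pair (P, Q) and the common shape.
P = [1, 3] / [2, 7] / [4, 8] / [5] / [6];  Q = [1, 2] / [3, 4] / [5, 7] / [6] / [8];  common shape = (2, 2, 2, 1, 1)

Row-insert the values π_1, π_2, … into P one at a time, bumping the leftmost entry strictly greater than the inserted value down to the next row. The recording tableau Q records, in position (i, j), the step at which that cell was added to P.
  Insert 6 (step 1): P = [6];  Q = [1]
  Insert 8 (step 2): P = [6, 8];  Q = [1, 2]
  Insert 5 (step 3): P = [5, 8] / [6];  Q = [1, 2] / [3]
  Insert 7 (step 4): P = [5, 7] / [6, 8];  Q = [1, 2] / [3, 4]
  Insert 4 (step 5): P = [4, 7] / [5, 8] / [6];  Q = [1, 2] / [3, 4] / [5]
  Insert 2 (step 6): P = [2, 7] / [4, 8] / [5] / [6];  Q = [1, 2] / [3, 4] / [5] / [6]
  Insert 3 (step 7): P = [2, 3] / [4, 7] / [5, 8] / [6];  Q = [1, 2] / [3, 4] / [5, 7] / [6]
  Insert 1 (step 8): P = [1, 3] / [2, 7] / [4, 8] / [5] / [6];  Q = [1, 2] / [3, 4] / [5, 7] / [6] / [8]
Final shape: (2, 2, 2, 1, 1).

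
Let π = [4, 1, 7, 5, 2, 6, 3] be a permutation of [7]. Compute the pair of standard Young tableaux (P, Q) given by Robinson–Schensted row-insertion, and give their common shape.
P = [1, 2, 3] / [4, 5, 6] / [7];  Q = [1, 3, 6] / [2, 4, 7] / [5];  common shape = (3, 3, 1)

Row-insert the values π_1, π_2, … into P one at a time, bumping the leftmost entry strictly greater than the inserted value down to the next row. The recording tableau Q records, in position (i, j), the step at which that cell was added to P.
  Insert 4 (step 1): P = [4];  Q = [1]
  Insert 1 (step 2): P = [1] / [4];  Q = [1] / [2]
  Insert 7 (step 3): P = [1, 7] / [4];  Q = [1, 3] / [2]
  Insert 5 (step 4): P = [1, 5] / [4, 7];  Q = [1, 3] / [2, 4]
  Insert 2 (step 5): P = [1, 2] / [4, 5] / [7];  Q = [1, 3] / [2, 4] / [5]
  Insert 6 (step 6): P = [1, 2, 6] / [4, 5] / [7];  Q = [1, 3, 6] / [2, 4] / [5]
  Insert 3 (step 7): P = [1, 2, 3] / [4, 5, 6] / [7];  Q = [1, 3, 6] / [2, 4, 7] / [5]
Final shape: (3, 3, 1).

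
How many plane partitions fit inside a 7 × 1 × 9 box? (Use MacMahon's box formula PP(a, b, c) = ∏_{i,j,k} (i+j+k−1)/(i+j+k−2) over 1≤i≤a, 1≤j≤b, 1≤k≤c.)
PP(7, 1, 9) = 11440

Evaluate the triple product over i = 1..7, j = 1..1, k = 1..9. The factors are (2/1) · (3/2) · (4/3) · (5/4) · (6/5) · (7/6) · (8/7) · (9/8) · … (63 factors total). The numerators and denominators telescope so the product is an integer; carrying out the multiplication exactly gives PP(7, 1, 9) = 11440.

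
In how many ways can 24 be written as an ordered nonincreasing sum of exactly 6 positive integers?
p(24, 6 parts) = 199

Partitions of n into exactly k parts are in bijection with partitions of n − k into at most k parts (subtract 1 from each part). So p(24, exactly 6) = p(18, parts ≤ 6). Computing via the recurrence p(m, j) = p(m, j−1) + p(m−j, j) gives 199.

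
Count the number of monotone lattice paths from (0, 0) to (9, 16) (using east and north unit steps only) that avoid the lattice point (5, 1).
Number of paths = 2019719

Total paths from (0, 0) to (9, 16): C(25, 9) = 2042975. Paths through (5, 1): (paths (0, 0) → (5, 1)) × (paths (5, 1) → (9, 16)) = C(6, 5) · C(19, 4) = 6 · 3876 = 23256. Avoidance count = 2042975 − 23256 = 2019719.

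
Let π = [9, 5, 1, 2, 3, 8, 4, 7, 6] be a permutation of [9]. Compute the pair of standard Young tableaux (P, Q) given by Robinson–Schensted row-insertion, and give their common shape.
P = [1, 2, 3, 4, 6] / [5, 7] / [8] / [9];  Q = [1, 4, 5, 6, 8] / [2, 7] / [3] / [9];  common shape = (5, 2, 1, 1)

Row-insert the values π_1, π_2, … into P one at a time, bumping the leftmost entry strictly greater than the inserted value down to the next row. The recording tableau Q records, in position (i, j), the step at which that cell was added to P.
  Insert 9 (step 1): P = [9];  Q = [1]
  Insert 5 (step 2): P = [5] / [9];  Q = [1] / [2]
  Insert 1 (step 3): P = [1] / [5] / [9];  Q = [1] / [2] / [3]
  Insert 2 (step 4): P = [1, 2] / [5] / [9];  Q = [1, 4] / [2] / [3]
  Insert 3 (step 5): P = [1, 2, 3] / [5] / [9];  Q = [1, 4, 5] / [2] / [3]
  Insert 8 (step 6): P = [1, 2, 3, 8] / [5] / [9];  Q = [1, 4, 5, 6] / [2] / [3]
  Insert 4 (step 7): P = [1, 2, 3, 4] / [5, 8] / [9];  Q = [1, 4, 5, 6] / [2, 7] / [3]
  Insert 7 (step 8): P = [1, 2, 3, 4, 7] / [5, 8] / [9];  Q = [1, 4, 5, 6, 8] / [2, 7] / [3]
  Insert 6 (step 9): P = [1, 2, 3, 4, 6] / [5, 7] / [8] / [9];  Q = [1, 4, 5, 6, 8] / [2, 7] / [3] / [9]
Final shape: (5, 2, 1, 1).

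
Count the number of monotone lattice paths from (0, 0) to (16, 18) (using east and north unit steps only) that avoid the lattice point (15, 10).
Number of paths = 2174542590

Total paths from (0, 0) to (16, 18): C(34, 16) = 2203961430. Paths through (15, 10): (paths (0, 0) → (15, 10)) × (paths (15, 10) → (16, 18)) = C(25, 15) · C(9, 1) = 3268760 · 9 = 29418840. Avoidance count = 2203961430 − 29418840 = 2174542590.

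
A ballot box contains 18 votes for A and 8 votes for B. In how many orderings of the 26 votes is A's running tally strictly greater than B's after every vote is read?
Strict-lead orderings = 600875

Total orderings of the 26 votes with 18 for A: C(26, 18) = 1562275. By the Bertrand ballot formula (Cycle Lemma / reflection principle), the number of orderings in which A is strictly ahead of B throughout is (p − q)/(p + q) · C(p + q, p) = (18 − 8)/(18 + 8) · 1562275 = 600875.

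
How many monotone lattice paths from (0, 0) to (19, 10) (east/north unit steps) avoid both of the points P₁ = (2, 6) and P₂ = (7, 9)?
Number of paths = 19734094

Inclusion–exclusion. Total paths: C(29, 19) = 20030010. Through P₁: C(8, 2)·C(21, 17) = 167580. Through P₂: C(16, 7)·C(13, 12) = 148720. Since P₁ is strictly southwest of P₂, a monotone path through both must visit P₁ then P₂; paths through both = C(8, 2)·C(8, 5)·C(13, 12) = 20384. Avoid both = 20030010 − 167580 − 148720 + 20384 = 19734094.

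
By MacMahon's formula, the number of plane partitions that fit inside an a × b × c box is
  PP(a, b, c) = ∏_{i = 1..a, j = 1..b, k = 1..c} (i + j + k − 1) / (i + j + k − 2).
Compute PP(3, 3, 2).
PP(3, 3, 2) = 175

Evaluate the triple product over i = 1..3, j = 1..3, k = 1..2. The factors are (2/1) · (3/2) · (3/2) · (4/3) · (4/3) · (5/4) · (3/2) · (4/3) · … (18 factors total). The numerators and denominators telescope so the product is an integer; carrying out the multiplication exactly gives PP(3, 3, 2) = 175.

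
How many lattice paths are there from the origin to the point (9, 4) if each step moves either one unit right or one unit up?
Number of paths = 715

A monotone lattice path from (0, 0) to (9, 4) consists of 9 east steps and 4 north steps in some order, so it is determined by which 9 of the 13 steps are east. The count is C(13, 9) = 715.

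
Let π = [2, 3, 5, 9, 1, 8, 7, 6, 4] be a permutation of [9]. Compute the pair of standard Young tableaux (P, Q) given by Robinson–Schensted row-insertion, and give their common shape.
P = [1, 3, 4, 6] / [2, 5] / [7] / [8] / [9];  Q = [1, 2, 3, 4] / [5, 6] / [7] / [8] / [9];  common shape = (4, 2, 1, 1, 1)

Row-insert the values π_1, π_2, … into P one at a time, bumping the leftmost entry strictly greater than the inserted value down to the next row. The recording tableau Q records, in position (i, j), the step at which that cell was added to P.
  Insert 2 (step 1): P = [2];  Q = [1]
  Insert 3 (step 2): P = [2, 3];  Q = [1, 2]
  Insert 5 (step 3): P = [2, 3, 5];  Q = [1, 2, 3]
  Insert 9 (step 4): P = [2, 3, 5, 9];  Q = [1, 2, 3, 4]
  Insert 1 (step 5): P = [1, 3, 5, 9] / [2];  Q = [1, 2, 3, 4] / [5]
  Insert 8 (step 6): P = [1, 3, 5, 8] / [2, 9];  Q = [1, 2, 3, 4] / [5, 6]
  Insert 7 (step 7): P = [1, 3, 5, 7] / [2, 8] / [9];  Q = [1, 2, 3, 4] / [5, 6] / [7]
  Insert 6 (step 8): P = [1, 3, 5, 6] / [2, 7] / [8] / [9];  Q = [1, 2, 3, 4] / [5, 6] / [7] / [8]
  Insert 4 (step 9): P = [1, 3, 4, 6] / [2, 5] / [7] / [8] / [9];  Q = [1, 2, 3, 4] / [5, 6] / [7] / [8] / [9]
Final shape: (4, 2, 1, 1, 1).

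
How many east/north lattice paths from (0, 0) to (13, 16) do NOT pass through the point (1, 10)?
Number of paths = 67659711

Total paths from (0, 0) to (13, 16): C(29, 13) = 67863915. Paths through (1, 10): (paths (0, 0) → (1, 10)) × (paths (1, 10) → (13, 16)) = C(11, 1) · C(18, 12) = 11 · 18564 = 204204. Avoidance count = 67863915 − 204204 = 67659711.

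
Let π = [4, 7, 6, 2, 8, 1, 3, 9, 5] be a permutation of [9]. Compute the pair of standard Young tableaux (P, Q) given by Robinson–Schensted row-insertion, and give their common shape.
P = [1, 3, 5, 9] / [2, 6, 8] / [4] / [7];  Q = [1, 2, 5, 8] / [3, 7, 9] / [4] / [6];  common shape = (4, 3, 1, 1)

Row-insert the values π_1, π_2, … into P one at a time, bumping the leftmost entry strictly greater than the inserted value down to the next row. The recording tableau Q records, in position (i, j), the step at which that cell was added to P.
  Insert 4 (step 1): P = [4];  Q = [1]
  Insert 7 (step 2): P = [4, 7];  Q = [1, 2]
  Insert 6 (step 3): P = [4, 6] / [7];  Q = [1, 2] / [3]
  Insert 2 (step 4): P = [2, 6] / [4] / [7];  Q = [1, 2] / [3] / [4]
  Insert 8 (step 5): P = [2, 6, 8] / [4] / [7];  Q = [1, 2, 5] / [3] / [4]
  Insert 1 (step 6): P = [1, 6, 8] / [2] / [4] / [7];  Q = [1, 2, 5] / [3] / [4] / [6]
  Insert 3 (step 7): P = [1, 3, 8] / [2, 6] / [4] / [7];  Q = [1, 2, 5] / [3, 7] / [4] / [6]
  Insert 9 (step 8): P = [1, 3, 8, 9] / [2, 6] / [4] / [7];  Q = [1, 2, 5, 8] / [3, 7] / [4] / [6]
  Insert 5 (step 9): P = [1, 3, 5, 9] / [2, 6, 8] / [4] / [7];  Q = [1, 2, 5, 8] / [3, 7, 9] / [4] / [6]
Final shape: (4, 3, 1, 1).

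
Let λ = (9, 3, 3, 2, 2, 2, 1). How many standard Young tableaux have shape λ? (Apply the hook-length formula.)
# SYT of shape (9, 3, 3, 2, 2, 2, 1) = 735385728

Hook-length formula: f^λ = n! / Π hook(c), product over all cells c of the Young diagram. For λ = (9, 3, 3, 2, 2, 2, 1), n = 22 boxes. Hook lengths by row (left-to-right, top-to-bottom): [15, 13, 9, 6, 5, 4, 3, 2, 1]; [8, 6, 2]; [7, 5, 1]; [5, 3]; [4, 2]; [3, 1]; [1]. Product of hooks = 1528450560000. So f^λ = 22! / 1528450560000 = 1124000727777607680000 / 1528450560000 = 735385728.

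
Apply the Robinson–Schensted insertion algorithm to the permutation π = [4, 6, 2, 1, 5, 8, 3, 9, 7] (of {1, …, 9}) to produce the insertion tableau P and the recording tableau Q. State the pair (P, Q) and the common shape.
P = [1, 3, 7, 9] / [2, 5, 8] / [4, 6];  Q = [1, 2, 6, 8] / [3, 5, 9] / [4, 7];  common shape = (4, 3, 2)

Row-insert the values π_1, π_2, … into P one at a time, bumping the leftmost entry strictly greater than the inserted value down to the next row. The recording tableau Q records, in position (i, j), the step at which that cell was added to P.
  Insert 4 (step 1): P = [4];  Q = [1]
  Insert 6 (step 2): P = [4, 6];  Q = [1, 2]
  Insert 2 (step 3): P = [2, 6] / [4];  Q = [1, 2] / [3]
  Insert 1 (step 4): P = [1, 6] / [2] / [4];  Q = [1, 2] / [3] / [4]
  Insert 5 (step 5): P = [1, 5] / [2, 6] / [4];  Q = [1, 2] / [3, 5] / [4]
  Insert 8 (step 6): P = [1, 5, 8] / [2, 6] / [4];  Q = [1, 2, 6] / [3, 5] / [4]
  Insert 3 (step 7): P = [1, 3, 8] / [2, 5] / [4, 6];  Q = [1, 2, 6] / [3, 5] / [4, 7]
  Insert 9 (step 8): P = [1, 3, 8, 9] / [2, 5] / [4, 6];  Q = [1, 2, 6, 8] / [3, 5] / [4, 7]
  Insert 7 (step 9): P = [1, 3, 7, 9] / [2, 5, 8] / [4, 6];  Q = [1, 2, 6, 8] / [3, 5, 9] / [4, 7]
Final shape: (4, 3, 2).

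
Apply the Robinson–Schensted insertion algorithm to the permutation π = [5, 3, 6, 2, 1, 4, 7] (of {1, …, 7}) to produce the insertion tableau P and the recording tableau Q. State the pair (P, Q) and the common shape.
P = [1, 4, 7] / [2, 6] / [3] / [5];  Q = [1, 3, 7] / [2, 6] / [4] / [5];  common shape = (3, 2, 1, 1)

Row-insert the values π_1, π_2, … into P one at a time, bumping the leftmost entry strictly greater than the inserted value down to the next row. The recording tableau Q records, in position (i, j), the step at which that cell was added to P.
  Insert 5 (step 1): P = [5];  Q = [1]
  Insert 3 (step 2): P = [3] / [5];  Q = [1] / [2]
  Insert 6 (step 3): P = [3, 6] / [5];  Q = [1, 3] / [2]
  Insert 2 (step 4): P = [2, 6] / [3] / [5];  Q = [1, 3] / [2] / [4]
  Insert 1 (step 5): P = [1, 6] / [2] / [3] / [5];  Q = [1, 3] / [2] / [4] / [5]
  Insert 4 (step 6): P = [1, 4] / [2, 6] / [3] / [5];  Q = [1, 3] / [2, 6] / [4] / [5]
  Insert 7 (step 7): P = [1, 4, 7] / [2, 6] / [3] / [5];  Q = [1, 3, 7] / [2, 6] / [4] / [5]
Final shape: (3, 2, 1, 1).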